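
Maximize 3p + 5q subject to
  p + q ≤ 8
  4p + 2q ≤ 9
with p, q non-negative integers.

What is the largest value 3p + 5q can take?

(p,q)=(0,4): 1·0+1·4=4≤8, 4·0+2·4=8≤9, objective 20.
(p,q)=(0,3): 1·0+1·3=3≤8, 4·0+2·3=6≤9, objective 15.
No feasible integer point exceeds 20.

20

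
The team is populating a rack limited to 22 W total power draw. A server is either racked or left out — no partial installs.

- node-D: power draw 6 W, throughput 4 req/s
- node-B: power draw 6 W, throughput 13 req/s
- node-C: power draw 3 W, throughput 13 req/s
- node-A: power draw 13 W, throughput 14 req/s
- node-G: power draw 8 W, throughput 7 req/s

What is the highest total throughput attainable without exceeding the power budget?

40

This is an integer program with binary decision variables.
node-B + node-C + node-G: power draw 6 + 3 + 8 = 17 ≤ 22, throughput 13 + 13 + 7 = 33.
node-B + node-C + node-A: power draw 6 + 3 + 13 = 22 ≤ 22, throughput 13 + 13 + 14 = 40.
node-D + node-C + node-A: power draw 6 + 3 + 13 = 22 ≤ 22, throughput 4 + 13 + 14 = 31.
Best is node-B, node-C, and node-A with total throughput 40.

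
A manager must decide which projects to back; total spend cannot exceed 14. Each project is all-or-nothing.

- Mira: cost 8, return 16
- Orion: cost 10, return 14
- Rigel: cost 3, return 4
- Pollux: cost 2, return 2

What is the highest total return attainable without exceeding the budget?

22

Mira + Rigel: cost 8 + 3 = 11 ≤ 14, return 16 + 4 = 20.
Mira + Rigel + Pollux: cost 8 + 3 + 2 = 13 ≤ 14, return 16 + 4 + 2 = 22.
Best is Mira, Rigel, and Pollux with total return 22.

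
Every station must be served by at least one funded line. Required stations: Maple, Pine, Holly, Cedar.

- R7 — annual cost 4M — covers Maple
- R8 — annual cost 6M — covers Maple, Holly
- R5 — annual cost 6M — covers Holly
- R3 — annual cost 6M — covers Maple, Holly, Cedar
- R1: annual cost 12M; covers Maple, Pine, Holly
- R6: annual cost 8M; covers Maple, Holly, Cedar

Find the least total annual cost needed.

This is an integer covering problem.
Choose R3 and R1: together they cover Maple, Pine, Holly, Cedar — every station.
Total annual cost: 6 + 12 = 18.
No cover costs less than 18.

18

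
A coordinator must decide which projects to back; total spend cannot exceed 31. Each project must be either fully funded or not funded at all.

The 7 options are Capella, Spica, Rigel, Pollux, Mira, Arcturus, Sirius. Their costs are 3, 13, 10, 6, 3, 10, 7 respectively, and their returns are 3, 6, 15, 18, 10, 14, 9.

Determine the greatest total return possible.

Treat it as a binary knapsack problem.
Take Rigel, Pollux, Mira, and Arcturus: cost 10 + 6 + 3 + 10 = 29 ≤ 31, return 15 + 18 + 10 + 14 = 57.
No other feasible combination does better.

57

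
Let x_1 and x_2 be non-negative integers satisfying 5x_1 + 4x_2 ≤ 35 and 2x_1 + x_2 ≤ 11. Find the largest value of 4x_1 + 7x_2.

The continuous relaxation peaks at (0, 8.75) with value 61.25; rounding to a feasible lattice point costs some objective.
(x_1,x_2)=(0,8): 5·0+4·8=32≤35, 2·0+1·8=8≤11, objective 56.
(x_1,x_2)=(1,7): 5·1+4·7=33≤35, 2·1+1·7=9≤11, objective 53.
(x_1,x_2)=(0,7): 5·0+4·7=28≤35, 2·0+1·7=7≤11, objective 49.
No feasible integer point exceeds 56.

56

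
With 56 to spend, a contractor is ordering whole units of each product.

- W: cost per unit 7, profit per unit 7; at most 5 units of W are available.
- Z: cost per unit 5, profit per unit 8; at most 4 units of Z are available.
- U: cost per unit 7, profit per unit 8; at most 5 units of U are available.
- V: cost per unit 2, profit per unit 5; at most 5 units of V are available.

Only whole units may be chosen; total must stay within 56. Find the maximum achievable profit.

84

Take 4×Z, 4×U, and 4×V: cost 56 ≤ 56, profit 4·8 + 4·8 + 4·5 = 84.
No other integer combination yields more.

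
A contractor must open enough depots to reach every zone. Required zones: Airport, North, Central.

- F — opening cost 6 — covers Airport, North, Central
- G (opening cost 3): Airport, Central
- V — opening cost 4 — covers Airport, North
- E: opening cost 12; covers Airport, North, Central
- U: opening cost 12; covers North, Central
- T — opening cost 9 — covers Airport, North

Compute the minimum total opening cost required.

6

F alone covers Airport, North, Central — every zone.
Total opening cost: 6.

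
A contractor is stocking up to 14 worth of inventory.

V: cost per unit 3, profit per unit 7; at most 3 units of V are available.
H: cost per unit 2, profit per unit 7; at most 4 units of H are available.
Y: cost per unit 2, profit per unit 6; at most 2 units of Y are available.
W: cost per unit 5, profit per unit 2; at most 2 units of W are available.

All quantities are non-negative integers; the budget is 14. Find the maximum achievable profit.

42

This is a bounded integer knapsack.
H has the best ratio (7/2); taking only H gives at most 4×7 = 28 (stopped by the supply cap of 4).
Mixing does better — 2×V and 4×H: cost 14 ≤ 14, profit 2·7 + 4·7 = 42.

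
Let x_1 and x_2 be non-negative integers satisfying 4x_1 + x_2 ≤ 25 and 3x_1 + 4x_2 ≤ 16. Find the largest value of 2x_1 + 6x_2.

24

(x_1,x_2)=(0,4): 4·0+1·4=4≤25, 3·0+4·4=16≤16, objective 24.
(x_1,x_2)=(1,3): 4·1+1·3=7≤25, 3·1+4·3=15≤16, objective 20.
(x_1,x_2)=(0,3): 4·0+1·3=3≤25, 3·0+4·3=12≤16, objective 18.
The best lattice point is (0,4), giving 24.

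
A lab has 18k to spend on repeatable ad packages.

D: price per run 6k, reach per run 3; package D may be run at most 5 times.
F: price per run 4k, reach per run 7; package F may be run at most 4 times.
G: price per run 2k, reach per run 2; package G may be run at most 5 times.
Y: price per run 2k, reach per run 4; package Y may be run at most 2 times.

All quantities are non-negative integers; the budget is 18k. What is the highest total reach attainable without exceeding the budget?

3×F, 1×G, and 2×Y: price 18 ≤ 18, reach 3·7 + 1·2 + 2·4 = 31.
4×F and 1×Y: price 18 ≤ 18, reach 4·7 + 1·4 = 32.
Best is 32.

32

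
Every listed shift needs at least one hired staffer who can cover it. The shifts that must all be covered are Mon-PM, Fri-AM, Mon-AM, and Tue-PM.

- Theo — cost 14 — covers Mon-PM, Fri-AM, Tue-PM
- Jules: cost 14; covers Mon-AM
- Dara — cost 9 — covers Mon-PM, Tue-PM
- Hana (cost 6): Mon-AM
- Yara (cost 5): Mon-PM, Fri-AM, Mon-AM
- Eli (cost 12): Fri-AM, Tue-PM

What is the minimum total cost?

14

Choose Dara and Yara: together they cover Mon-PM, Fri-AM, Mon-AM, Tue-PM — every shift.
Total cost: 9 + 5 = 14.
No cover costs less than 14.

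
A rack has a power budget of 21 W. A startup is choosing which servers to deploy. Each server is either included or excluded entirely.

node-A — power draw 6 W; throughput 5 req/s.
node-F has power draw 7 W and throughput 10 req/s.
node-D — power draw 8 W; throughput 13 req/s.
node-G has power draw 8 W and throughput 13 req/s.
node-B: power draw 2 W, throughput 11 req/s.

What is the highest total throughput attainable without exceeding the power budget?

This is a 0-1 knapsack instance.
Allowing fractional choices, the relaxed optimum would be about 41.3, but servers are indivisible.
node-F + node-D + node-B: power draw 7 + 8 + 2 = 17 ≤ 21, throughput 10 + 13 + 11 = 34.
node-F + node-G + node-B: power draw 7 + 8 + 2 = 17 ≤ 21, throughput 10 + 13 + 11 = 34.
node-D + node-G + node-B: power draw 8 + 8 + 2 = 18 ≤ 21, throughput 13 + 13 + 11 = 37.
Best is node-D, node-G, and node-B with total throughput 37.

37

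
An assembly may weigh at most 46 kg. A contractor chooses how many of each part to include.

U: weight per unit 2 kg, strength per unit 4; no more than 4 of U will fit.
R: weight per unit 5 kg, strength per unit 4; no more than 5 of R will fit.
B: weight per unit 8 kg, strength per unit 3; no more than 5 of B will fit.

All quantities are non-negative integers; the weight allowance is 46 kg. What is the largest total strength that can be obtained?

39

U has the best ratio (4/2); taking only U gives at most 4×4 = 16 (stopped by the supply cap of 4).
Mixing does better — 4×U, 5×R, and 1×B: weight 41 ≤ 46, strength 4·4 + 5·4 + 1·3 = 39.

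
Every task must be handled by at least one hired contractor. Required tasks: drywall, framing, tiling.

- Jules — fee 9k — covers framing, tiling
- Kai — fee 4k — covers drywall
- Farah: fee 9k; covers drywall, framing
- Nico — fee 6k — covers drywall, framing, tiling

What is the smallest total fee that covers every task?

6

Nico alone covers drywall, framing, tiling — every task.
Total fee: 6.
No cover costs less than 6.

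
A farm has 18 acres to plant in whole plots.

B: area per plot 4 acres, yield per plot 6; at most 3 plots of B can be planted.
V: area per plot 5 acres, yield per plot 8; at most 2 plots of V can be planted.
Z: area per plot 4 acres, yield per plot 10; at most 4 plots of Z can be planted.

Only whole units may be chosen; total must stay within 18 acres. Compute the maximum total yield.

40

This is a bounded integer knapsack.
Z has the best ratio (10/4); taking only Z gives at most 4×10 = 40 (stopped by the area limit).
Optimal: 4×Z: area 16 ≤ 18, yield 4·10 = 40.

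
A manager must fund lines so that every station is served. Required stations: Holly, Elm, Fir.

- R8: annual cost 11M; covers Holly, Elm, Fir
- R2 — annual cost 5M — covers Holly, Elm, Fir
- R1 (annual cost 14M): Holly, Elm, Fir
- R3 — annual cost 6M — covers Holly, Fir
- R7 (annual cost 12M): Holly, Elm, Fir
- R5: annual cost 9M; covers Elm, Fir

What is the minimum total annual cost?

This is an integer covering problem.
R2 alone covers Holly, Elm, Fir — every station.
Total annual cost: 5.
No cover costs less than 5.

5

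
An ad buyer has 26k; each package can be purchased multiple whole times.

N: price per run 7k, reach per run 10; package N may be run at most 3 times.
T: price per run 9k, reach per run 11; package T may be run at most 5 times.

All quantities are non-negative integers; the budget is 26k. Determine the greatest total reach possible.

32

N has the best ratio (10/7); taking only N gives at most 3×10 = 30 (stopped by the price limit).
Mixing does better — 1×N and 2×T: price 25 ≤ 26, reach 1·10 + 2·11 = 32.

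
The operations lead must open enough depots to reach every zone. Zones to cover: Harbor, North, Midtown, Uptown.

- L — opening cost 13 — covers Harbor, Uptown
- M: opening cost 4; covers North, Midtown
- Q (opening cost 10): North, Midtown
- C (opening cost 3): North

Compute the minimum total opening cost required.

This is an integer covering problem.
Choose L and M: together they cover Harbor, North, Midtown, Uptown — every zone.
Total opening cost: 13 + 4 = 17.
No cover costs less than 17.

17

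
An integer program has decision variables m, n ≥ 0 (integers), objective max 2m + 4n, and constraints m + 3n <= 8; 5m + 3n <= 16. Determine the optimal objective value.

12

(m,n)=(2,2): 1·2+3·2=8≤8, 5·2+3·2=16≤16, objective 12.
(m,n)=(1,2): 1·1+3·2=7≤8, 5·1+3·2=11≤16, objective 10.
(m,n)=(2,1): 1·2+3·1=5≤8, 5·2+3·1=13≤16, objective 8.
The best lattice point is (2,2), giving 12.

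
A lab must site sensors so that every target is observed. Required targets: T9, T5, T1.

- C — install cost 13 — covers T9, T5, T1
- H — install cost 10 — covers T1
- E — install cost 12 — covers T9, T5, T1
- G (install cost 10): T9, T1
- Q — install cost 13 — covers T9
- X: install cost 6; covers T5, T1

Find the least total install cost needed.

12

E alone covers T9, T5, T1 — every target.
Total install cost: 12.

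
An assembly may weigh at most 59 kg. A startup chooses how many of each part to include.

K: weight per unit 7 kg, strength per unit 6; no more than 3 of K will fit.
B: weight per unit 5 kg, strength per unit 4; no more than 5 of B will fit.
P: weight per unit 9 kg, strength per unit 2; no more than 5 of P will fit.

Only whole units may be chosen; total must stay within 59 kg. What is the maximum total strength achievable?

40

3×K, 4×B, and 2×P: weight 59 ≤ 59, strength 3·6 + 4·4 + 2·2 = 38.
3×K, 5×B, and 1×P: weight 55 ≤ 59, strength 3·6 + 5·4 + 1·2 = 40.
Best is 40.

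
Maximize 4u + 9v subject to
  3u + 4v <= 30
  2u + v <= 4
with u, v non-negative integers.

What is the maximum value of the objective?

(u,v)=(0,4): 3·0+4·4=16≤30, 2·0+1·4=4≤4, objective 36.
(u,v)=(0,3): 3·0+4·3=12≤30, 2·0+1·3=3≤4, objective 27.
Maximum is 36 at (u,v)=(0,4).

36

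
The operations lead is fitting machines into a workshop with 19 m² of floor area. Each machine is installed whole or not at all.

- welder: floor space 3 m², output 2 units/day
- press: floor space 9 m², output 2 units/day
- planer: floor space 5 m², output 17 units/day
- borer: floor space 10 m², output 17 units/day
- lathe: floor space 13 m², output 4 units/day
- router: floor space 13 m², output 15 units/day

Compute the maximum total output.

36

planer + borer: floor space 5 + 10 = 15 ≤ 19, output 17 + 17 = 34.
welder + planer + borer: floor space 3 + 5 + 10 = 18 ≤ 19, output 2 + 17 + 17 = 36.
planer + router: floor space 5 + 13 = 18 ≤ 19, output 17 + 15 = 32.
Best is welder, planer, and borer with total output 36.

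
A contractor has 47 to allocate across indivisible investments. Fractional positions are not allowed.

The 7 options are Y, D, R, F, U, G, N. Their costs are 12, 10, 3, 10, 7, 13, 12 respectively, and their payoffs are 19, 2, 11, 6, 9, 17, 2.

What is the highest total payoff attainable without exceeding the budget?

Y + R + F + U + G: cost 12 + 3 + 10 + 7 + 13 = 45 ≤ 47, payoff 19 + 11 + 6 + 9 + 17 = 62.
Y + D + R + U + G: cost 12 + 10 + 3 + 7 + 13 = 45 ≤ 47, payoff 19 + 2 + 11 + 9 + 17 = 58.
Best is Y, R, F, U, and G with total payoff 62.

62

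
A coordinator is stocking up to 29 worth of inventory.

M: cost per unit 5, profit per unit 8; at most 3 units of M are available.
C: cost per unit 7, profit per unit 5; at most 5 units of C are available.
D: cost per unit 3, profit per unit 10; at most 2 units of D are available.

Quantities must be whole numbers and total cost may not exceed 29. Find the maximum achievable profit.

This is a bounded integer knapsack.
3×M and 2×D: cost 21 ≤ 29, profit 3·8 + 2·10 = 44.
3×M, 1×C, and 2×D: cost 28 ≤ 29, profit 3·8 + 1·5 + 2·10 = 49.
Best is 49.

49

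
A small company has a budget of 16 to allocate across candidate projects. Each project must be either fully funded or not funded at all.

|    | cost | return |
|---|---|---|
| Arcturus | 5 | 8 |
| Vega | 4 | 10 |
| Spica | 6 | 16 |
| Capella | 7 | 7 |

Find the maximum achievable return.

34

Allowing fractional choices, the relaxed optimum would be about 35.0, but projects are indivisible.
Arcturus + Vega + Spica: cost 5 + 4 + 6 = 15 ≤ 16, return 8 + 10 + 16 = 34.
Vega + Spica: cost 4 + 6 = 10 ≤ 16, return 10 + 16 = 26.
Best is Arcturus, Vega, and Spica with total return 34.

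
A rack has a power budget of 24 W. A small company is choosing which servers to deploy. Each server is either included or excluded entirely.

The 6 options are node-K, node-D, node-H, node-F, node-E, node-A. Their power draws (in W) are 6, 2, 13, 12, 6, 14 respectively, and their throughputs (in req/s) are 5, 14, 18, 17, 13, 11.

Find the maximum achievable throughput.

node-D + node-F + node-E: power draw 2 + 12 + 6 = 20 ≤ 24, throughput 14 + 17 + 13 = 44.
node-D + node-E + node-A: power draw 2 + 6 + 14 = 22 ≤ 24, throughput 14 + 13 + 11 = 38.
node-D + node-H + node-E: power draw 2 + 13 + 6 = 21 ≤ 24, throughput 14 + 18 + 13 = 45.
Best is node-D, node-H, and node-E with total throughput 45.

45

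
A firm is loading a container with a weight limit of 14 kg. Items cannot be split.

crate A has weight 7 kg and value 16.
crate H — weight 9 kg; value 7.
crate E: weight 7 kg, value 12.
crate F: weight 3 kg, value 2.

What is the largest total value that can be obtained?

crate A + crate E: weight 7 + 7 = 14 ≤ 14, value 16 + 12 = 28.
crate A: weight 7 ≤ 14, value 16.
crate A + crate F: weight 7 + 3 = 10 ≤ 14, value 16 + 2 = 18.
Best is crate A and crate E with total value 28.

28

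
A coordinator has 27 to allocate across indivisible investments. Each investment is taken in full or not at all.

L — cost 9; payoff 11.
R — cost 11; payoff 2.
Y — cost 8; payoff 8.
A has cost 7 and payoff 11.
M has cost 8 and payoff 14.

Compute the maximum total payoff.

36

Take L, A, and M: cost 9 + 7 + 8 = 24 ≤ 27, payoff 11 + 11 + 14 = 36.
No other feasible combination does better.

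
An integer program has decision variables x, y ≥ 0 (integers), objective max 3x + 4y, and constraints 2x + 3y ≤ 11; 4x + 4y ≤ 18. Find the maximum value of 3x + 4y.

Relaxing integrality, the LP optimum is 15.50 at (x,y) = (2.5, 2), which is not an integer point.
(x,y)=(1,3): 2·1+3·3=11≤11, 4·1+4·3=16≤18, objective 15.
(x,y)=(2,2): 2·2+3·2=10≤11, 4·2+4·2=16≤18, objective 14.
(x,y)=(3,1): 2·3+3·1=9≤11, 4·3+4·1=16≤18, objective 13.
Maximum is 15 at (x,y)=(1,3).

15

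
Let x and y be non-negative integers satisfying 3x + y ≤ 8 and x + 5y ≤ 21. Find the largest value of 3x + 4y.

19

(x,y)=(1,4): 3·1+1·4=7≤8, 1·1+5·4=21≤21, objective 19.
(x,y)=(0,4): 3·0+1·4=4≤8, 1·0+5·4=20≤21, objective 16.
(x,y)=(1,3): 3·1+1·3=6≤8, 1·1+5·3=16≤21, objective 15.
The best lattice point is (1,4), giving 19.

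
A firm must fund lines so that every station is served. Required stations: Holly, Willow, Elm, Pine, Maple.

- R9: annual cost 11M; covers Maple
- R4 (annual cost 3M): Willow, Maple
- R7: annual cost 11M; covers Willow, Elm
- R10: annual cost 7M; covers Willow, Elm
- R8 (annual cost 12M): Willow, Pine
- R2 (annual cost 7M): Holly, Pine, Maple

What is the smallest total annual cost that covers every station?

14

This is a weighted set-cover instance.
The greedy cost-per-new-station heuristic would pick R4, R2, and R10 for 17, but a cheaper cover exists.
Choose R10 and R2: together they cover Holly, Willow, Elm, Pine, Maple — every station.
Total annual cost: 7 + 7 = 14.
No cover costs less than 14.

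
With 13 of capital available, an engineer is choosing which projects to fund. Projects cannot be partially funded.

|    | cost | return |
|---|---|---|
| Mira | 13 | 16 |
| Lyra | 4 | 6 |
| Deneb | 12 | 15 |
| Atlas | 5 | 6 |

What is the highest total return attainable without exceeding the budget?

Allowing fractional choices, the relaxed optimum would be about 17.2, but projects are indivisible.
Deneb: cost 12 ≤ 13, return 15.
Lyra + Atlas: cost 4 + 5 = 9 ≤ 13, return 6 + 6 = 12.
Mira: cost 13 ≤ 13, return 16.
Best is Mira with total return 16.

16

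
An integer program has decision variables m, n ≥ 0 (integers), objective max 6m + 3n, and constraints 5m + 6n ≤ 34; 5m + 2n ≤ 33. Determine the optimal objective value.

(m,n)=(6,0): 5·6+6·0=30≤34, 5·6+2·0=30≤33, objective 36.
(m,n)=(5,1): 5·5+6·1=31≤34, 5·5+2·1=27≤33, objective 33.
The best lattice point is (6,0), giving 36.

36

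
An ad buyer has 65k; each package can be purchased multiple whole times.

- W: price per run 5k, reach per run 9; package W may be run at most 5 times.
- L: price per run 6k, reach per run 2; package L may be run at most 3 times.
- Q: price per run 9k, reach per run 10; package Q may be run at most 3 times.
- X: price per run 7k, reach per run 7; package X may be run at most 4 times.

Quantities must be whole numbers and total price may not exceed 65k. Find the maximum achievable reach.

86

5×W, 2×Q, and 3×X: price 64 ≤ 65, reach 5·9 + 2·10 + 3·7 = 86.
5×W, 1×L, 3×Q, and 1×X: price 65 ≤ 65, reach 5·9 + 1·2 + 3·10 + 1·7 = 84.
Best is 86.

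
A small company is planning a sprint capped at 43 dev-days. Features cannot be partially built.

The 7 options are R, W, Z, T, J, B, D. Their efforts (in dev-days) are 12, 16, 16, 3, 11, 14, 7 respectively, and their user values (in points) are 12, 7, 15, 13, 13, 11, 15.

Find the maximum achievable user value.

Take Z, T, J, and D: effort 16 + 3 + 11 + 7 = 37 ≤ 43, user value 15 + 13 + 13 + 15 = 56.
No other feasible combination does better.

56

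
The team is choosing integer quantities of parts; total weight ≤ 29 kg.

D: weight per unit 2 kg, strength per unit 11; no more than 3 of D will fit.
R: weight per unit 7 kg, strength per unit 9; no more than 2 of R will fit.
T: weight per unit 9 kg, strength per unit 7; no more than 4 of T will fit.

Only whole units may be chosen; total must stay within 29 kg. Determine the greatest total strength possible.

58

Take 3×D, 2×R, and 1×T: weight 29 ≤ 29, strength 3·11 + 2·9 + 1·7 = 58.
D has the best ratio (11/2) and is taken to its limit of 3; remaining capacity is filled optimally with the others.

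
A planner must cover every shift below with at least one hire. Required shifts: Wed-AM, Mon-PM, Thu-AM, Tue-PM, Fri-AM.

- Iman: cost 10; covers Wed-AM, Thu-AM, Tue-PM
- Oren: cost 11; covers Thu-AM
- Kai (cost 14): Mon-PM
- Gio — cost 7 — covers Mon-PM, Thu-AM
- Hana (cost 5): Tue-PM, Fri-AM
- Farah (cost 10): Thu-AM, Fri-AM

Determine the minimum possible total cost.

Choose Iman, Gio, and Hana: together they cover Wed-AM, Mon-PM, Thu-AM, Tue-PM, Fri-AM — every shift.
Total cost: 10 + 7 + 5 = 22.

22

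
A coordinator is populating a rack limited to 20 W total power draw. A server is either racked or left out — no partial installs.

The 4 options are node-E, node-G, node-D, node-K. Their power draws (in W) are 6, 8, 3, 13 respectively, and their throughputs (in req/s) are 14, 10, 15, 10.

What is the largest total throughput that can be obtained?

39

This is a 0-1 knapsack instance.
Take node-E, node-G, and node-D: power draw 6 + 8 + 3 = 17 ≤ 20, throughput 14 + 10 + 15 = 39.
No other feasible combination does better.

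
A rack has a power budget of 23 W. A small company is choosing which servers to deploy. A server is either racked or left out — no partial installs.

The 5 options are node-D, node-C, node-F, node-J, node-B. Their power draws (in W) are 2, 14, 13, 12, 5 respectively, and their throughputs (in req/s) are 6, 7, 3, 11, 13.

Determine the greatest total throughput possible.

node-D + node-C + node-B: power draw 2 + 14 + 5 = 21 ≤ 23, throughput 6 + 7 + 13 = 26.
node-J + node-B: power draw 12 + 5 = 17 ≤ 23, throughput 11 + 13 = 24.
node-D + node-J + node-B: power draw 2 + 12 + 5 = 19 ≤ 23, throughput 6 + 11 + 13 = 30.
Best is node-D, node-J, and node-B with total throughput 30.

30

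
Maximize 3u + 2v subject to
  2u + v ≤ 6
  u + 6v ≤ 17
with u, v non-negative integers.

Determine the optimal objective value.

Relaxing integrality, the LP optimum is 10.27 at (u,v) = (1.73, 2.55), which is not an integer point.
(u,v)=(2,2): 2·2+1·2=6≤6, 1·2+6·2=14≤17, objective 10.
(u,v)=(2,1): 2·2+1·1=5≤6, 1·2+6·1=8≤17, objective 8.
(u,v)=(1,2): 2·1+1·2=4≤6, 1·1+6·2=13≤17, objective 7.
Maximum is 10 at (u,v)=(2,2).

10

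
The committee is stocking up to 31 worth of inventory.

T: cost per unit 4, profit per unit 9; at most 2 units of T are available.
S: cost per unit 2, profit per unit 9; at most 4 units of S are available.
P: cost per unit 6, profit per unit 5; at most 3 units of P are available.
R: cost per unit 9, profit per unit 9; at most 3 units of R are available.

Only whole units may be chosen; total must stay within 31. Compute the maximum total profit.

2×T, 4×S, and 2×P: cost 28 ≤ 31, profit 2·9 + 4·9 + 2·5 = 64.
2×T, 4×S, 1×P, and 1×R: cost 31 ≤ 31, profit 2·9 + 4·9 + 1·5 + 1·9 = 68.
Best is 68.

68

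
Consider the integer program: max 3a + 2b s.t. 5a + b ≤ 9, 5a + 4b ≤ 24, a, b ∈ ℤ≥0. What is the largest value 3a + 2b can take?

The continuous relaxation peaks at (0.8, 5) with value 12.40; rounding to a feasible lattice point costs some objective.
(a,b)=(0,6): 5·0+1·6=6≤9, 5·0+4·6=24≤24, objective 12.
(a,b)=(1,4): 5·1+1·4=9≤9, 5·1+4·4=21≤24, objective 11.
Maximum is 12 at (a,b)=(0,6).

12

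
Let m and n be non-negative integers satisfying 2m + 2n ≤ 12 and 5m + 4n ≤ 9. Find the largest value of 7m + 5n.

12

Relaxing integrality, the LP optimum is 12.60 at (m,n) = (1.8, 0), which is not an integer point.
(m,n)=(1,1): 2·1+2·1=4≤12, 5·1+4·1=9≤9, objective 12.
(m,n)=(0,2): 2·0+2·2=4≤12, 5·0+4·2=8≤9, objective 10.
Maximum is 12 at (m,n)=(1,1).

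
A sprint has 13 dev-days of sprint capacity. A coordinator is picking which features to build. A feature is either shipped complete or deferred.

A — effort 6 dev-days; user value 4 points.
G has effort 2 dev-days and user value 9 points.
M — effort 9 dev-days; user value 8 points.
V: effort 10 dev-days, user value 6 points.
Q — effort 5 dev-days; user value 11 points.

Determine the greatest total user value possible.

Allowing fractional choices, the relaxed optimum would be about 25.3, but features are indivisible.
A + G + Q: effort 6 + 2 + 5 = 13 ≤ 13, user value 4 + 9 + 11 = 24.
G + M: effort 2 + 9 = 11 ≤ 13, user value 9 + 8 = 17.
G + Q: effort 2 + 5 = 7 ≤ 13, user value 9 + 11 = 20.
Best is A, G, and Q with total user value 24.

24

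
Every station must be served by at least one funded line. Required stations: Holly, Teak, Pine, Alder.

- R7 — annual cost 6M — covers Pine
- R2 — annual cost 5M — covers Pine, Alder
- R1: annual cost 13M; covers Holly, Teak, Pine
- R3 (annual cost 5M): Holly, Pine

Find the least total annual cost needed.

The greedy cost-per-new-station heuristic would pick R2, R3, and R1 for 23, but a cheaper cover exists.
Choose R2 and R1: together they cover Holly, Teak, Pine, Alder — every station.
Total annual cost: 5 + 13 = 18.
No cover costs less than 18.

18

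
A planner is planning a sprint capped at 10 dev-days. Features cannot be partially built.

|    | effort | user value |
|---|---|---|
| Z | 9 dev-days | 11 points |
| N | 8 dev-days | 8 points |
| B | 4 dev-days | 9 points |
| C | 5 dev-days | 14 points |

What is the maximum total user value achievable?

23

Treat it as a binary knapsack problem.
Take B and C: effort 4 + 5 = 9 ≤ 10, user value 9 + 14 = 23.
No other feasible combination does better.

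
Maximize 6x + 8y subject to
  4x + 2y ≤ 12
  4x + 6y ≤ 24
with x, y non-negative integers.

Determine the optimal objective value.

(x,y)=(0,4): 4·0+2·4=8≤12, 4·0+6·4=24≤24, objective 32.
(x,y)=(1,3): 4·1+2·3=10≤12, 4·1+6·3=22≤24, objective 30.
(x,y)=(2,2): 4·2+2·2=12≤12, 4·2+6·2=20≤24, objective 28.
The best lattice point is (0,4), giving 32.

32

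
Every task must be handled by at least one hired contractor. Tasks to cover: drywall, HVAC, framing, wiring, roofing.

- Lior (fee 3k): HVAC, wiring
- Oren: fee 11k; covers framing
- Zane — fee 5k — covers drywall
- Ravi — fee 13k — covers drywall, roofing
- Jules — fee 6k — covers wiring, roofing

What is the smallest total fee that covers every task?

25

Choose Lior, Oren, Zane, and Jules: together they cover drywall, HVAC, framing, wiring, roofing — every task.
Total fee: 3 + 11 + 5 + 6 = 25.
No cover costs less than 25.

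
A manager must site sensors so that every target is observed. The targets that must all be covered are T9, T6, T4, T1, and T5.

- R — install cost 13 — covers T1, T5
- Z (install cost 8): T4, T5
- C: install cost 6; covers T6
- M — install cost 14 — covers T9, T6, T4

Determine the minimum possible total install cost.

This is an integer covering problem.
The greedy cost-per-new-target heuristic would pick Z, C, R, and M for 41, but a cheaper cover exists.
Choose R and M: together they cover T9, T6, T4, T1, T5 — every target.
Total install cost: 13 + 14 = 27.
No cover costs less than 27.

27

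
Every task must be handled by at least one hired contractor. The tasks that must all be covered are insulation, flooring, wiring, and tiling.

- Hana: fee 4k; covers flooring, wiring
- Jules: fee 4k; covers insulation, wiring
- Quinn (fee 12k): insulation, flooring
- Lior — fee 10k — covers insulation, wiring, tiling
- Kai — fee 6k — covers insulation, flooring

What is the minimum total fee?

14

The greedy cost-per-new-task heuristic would pick Hana, Jules, and Lior for 18, but a cheaper cover exists.
Choose Hana and Lior: together they cover insulation, flooring, wiring, tiling — every task.
Total fee: 4 + 10 = 14.
No cover costs less than 14.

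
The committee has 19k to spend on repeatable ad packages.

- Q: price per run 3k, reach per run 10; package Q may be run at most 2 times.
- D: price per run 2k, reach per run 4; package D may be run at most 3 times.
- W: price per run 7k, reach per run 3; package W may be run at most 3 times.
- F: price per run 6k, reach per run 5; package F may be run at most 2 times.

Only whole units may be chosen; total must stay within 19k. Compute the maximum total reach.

This is a bounded integer knapsack.
Q has the best ratio (10/3); taking only Q gives at most 2×10 = 20 (stopped by the supply cap of 2).
Mixing does better — 2×Q, 3×D, and 1×F: price 18 ≤ 19, reach 2·10 + 3·4 + 1·5 = 37.

37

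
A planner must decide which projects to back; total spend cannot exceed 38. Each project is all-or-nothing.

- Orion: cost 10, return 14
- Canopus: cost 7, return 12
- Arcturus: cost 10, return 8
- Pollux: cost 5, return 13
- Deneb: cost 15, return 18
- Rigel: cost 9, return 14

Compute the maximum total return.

57

Allowing fractional choices, the relaxed optimum would be about 61.4, but projects are indivisible.
Canopus + Pollux + Deneb + Rigel: cost 7 + 5 + 15 + 9 = 36 ≤ 38, return 12 + 13 + 18 + 14 = 57.
Orion + Canopus + Pollux + Deneb: cost 10 + 7 + 5 + 15 = 37 ≤ 38, return 14 + 12 + 13 + 18 = 57.
Orion + Canopus + Pollux + Rigel: cost 10 + 7 + 5 + 9 = 31 ≤ 38, return 14 + 12 + 13 + 14 = 53.
The maximum return is 57; one optimal choice is Canopus, Pollux, Deneb, and Rigel.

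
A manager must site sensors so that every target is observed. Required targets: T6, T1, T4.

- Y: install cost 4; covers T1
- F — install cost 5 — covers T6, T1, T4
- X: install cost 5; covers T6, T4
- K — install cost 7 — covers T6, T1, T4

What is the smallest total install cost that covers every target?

5

This is a weighted set-cover instance.
F alone covers T6, T1, T4 — every target.
Total install cost: 5.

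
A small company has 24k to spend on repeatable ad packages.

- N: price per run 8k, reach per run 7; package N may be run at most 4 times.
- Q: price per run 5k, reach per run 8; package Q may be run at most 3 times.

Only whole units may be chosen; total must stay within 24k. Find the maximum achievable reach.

1×N and 3×Q: price 23 ≤ 24, reach 1·7 + 3·8 = 31.
3×Q: price 15 ≤ 24, reach 3·8 = 24.
Best is 31.

31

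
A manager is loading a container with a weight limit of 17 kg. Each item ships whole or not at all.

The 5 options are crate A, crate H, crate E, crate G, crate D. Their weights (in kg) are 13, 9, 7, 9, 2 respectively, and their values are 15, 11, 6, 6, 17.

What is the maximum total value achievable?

Take crate A and crate D: weight 13 + 2 = 15 ≤ 17, value 15 + 17 = 32.
No other feasible combination does better.

32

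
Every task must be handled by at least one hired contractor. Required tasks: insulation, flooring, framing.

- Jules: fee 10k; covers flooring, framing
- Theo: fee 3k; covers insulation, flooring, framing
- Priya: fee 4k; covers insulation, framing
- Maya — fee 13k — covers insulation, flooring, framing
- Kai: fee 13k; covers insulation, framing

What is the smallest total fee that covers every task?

This is an integer covering problem.
Theo alone covers insulation, flooring, framing — every task.
Total fee: 3.
No cover costs less than 3.

3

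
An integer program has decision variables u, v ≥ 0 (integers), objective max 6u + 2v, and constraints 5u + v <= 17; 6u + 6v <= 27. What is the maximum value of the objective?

The continuous relaxation peaks at (3.12, 1.38) with value 21.50; rounding to a feasible lattice point costs some objective.
(u,v)=(3,1): 5·3+1·1=16≤17, 6·3+6·1=24≤27, objective 20.
(u,v)=(3,0): 5·3+1·0=15≤17, 6·3+6·0=18≤27, objective 18.
(u,v)=(2,2): 5·2+1·2=12≤17, 6·2+6·2=24≤27, objective 16.
(u,v)=(2,1): 5·2+1·1=11≤17, 6·2+6·1=18≤27, objective 14.
Maximum is 20 at (u,v)=(3,1).

20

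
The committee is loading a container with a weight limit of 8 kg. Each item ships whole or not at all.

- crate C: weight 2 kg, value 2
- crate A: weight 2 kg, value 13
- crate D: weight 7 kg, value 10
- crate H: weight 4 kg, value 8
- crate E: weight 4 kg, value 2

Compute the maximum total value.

crate C + crate A + crate E: weight 2 + 2 + 4 = 8 ≤ 8, value 2 + 13 + 2 = 17.
crate A + crate H: weight 2 + 4 = 6 ≤ 8, value 13 + 8 = 21.
crate C + crate A + crate H: weight 2 + 2 + 4 = 8 ≤ 8, value 2 + 13 + 8 = 23.
Best is crate C, crate A, and crate H with total value 23.

23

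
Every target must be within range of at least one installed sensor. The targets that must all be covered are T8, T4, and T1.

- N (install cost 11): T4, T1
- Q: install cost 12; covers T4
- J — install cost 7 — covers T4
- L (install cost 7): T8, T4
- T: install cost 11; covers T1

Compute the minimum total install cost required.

18

This is a weighted set-cover instance.
Choose N and L: together they cover T8, T4, T1 — every target.
Total install cost: 11 + 7 = 18.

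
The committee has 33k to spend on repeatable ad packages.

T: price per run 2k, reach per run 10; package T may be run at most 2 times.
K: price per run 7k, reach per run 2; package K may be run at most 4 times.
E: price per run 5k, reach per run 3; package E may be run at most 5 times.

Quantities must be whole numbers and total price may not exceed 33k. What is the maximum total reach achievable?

35

This is a bounded integer knapsack.
Take 2×T and 5×E: price 29 ≤ 33, reach 2·10 + 5·3 = 35.
T has the best ratio (10/2) and is taken to its limit of 2; remaining capacity is filled optimally with the others.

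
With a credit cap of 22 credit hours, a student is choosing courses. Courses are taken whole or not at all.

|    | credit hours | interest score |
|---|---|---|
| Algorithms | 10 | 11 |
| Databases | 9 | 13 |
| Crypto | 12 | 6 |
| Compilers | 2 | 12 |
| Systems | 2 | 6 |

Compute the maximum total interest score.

36

Take Algorithms, Databases, and Compilers: credit hours 10 + 9 + 2 = 21 ≤ 22, interest score 11 + 13 + 12 = 36.
No other feasible combination does better.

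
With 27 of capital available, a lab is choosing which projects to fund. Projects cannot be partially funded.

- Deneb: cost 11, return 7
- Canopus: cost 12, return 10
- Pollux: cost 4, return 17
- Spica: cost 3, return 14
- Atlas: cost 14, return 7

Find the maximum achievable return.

41

Allowing fractional choices, the relaxed optimum would be about 46.1, but projects are indivisible.
Deneb + Pollux + Spica: cost 11 + 4 + 3 = 18 ≤ 27, return 7 + 17 + 14 = 38.
Pollux + Spica + Atlas: cost 4 + 3 + 14 = 21 ≤ 27, return 17 + 14 + 7 = 38.
Canopus + Pollux + Spica: cost 12 + 4 + 3 = 19 ≤ 27, return 10 + 17 + 14 = 41.
Best is Canopus, Pollux, and Spica with total return 41.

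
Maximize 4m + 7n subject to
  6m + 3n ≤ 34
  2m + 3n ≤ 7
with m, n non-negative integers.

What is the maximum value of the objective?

15

(m,n)=(2,1): 6·2+3·1=15≤34, 2·2+3·1=7≤7, objective 15.
(m,n)=(0,2): 6·0+3·2=6≤34, 2·0+3·2=6≤7, objective 14.
(m,n)=(3,0): 6·3+3·0=18≤34, 2·3+3·0=6≤7, objective 12.
(m,n)=(1,1): 6·1+3·1=9≤34, 2·1+3·1=5≤7, objective 11.
No feasible integer point exceeds 15.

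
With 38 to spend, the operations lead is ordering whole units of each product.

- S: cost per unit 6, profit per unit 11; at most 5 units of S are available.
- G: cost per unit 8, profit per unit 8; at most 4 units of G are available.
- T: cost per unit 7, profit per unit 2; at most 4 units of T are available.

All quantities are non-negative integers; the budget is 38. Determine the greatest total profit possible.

Take 5×S and 1×G: cost 38 ≤ 38, profit 5·11 + 1·8 = 63.
S has the best ratio (11/6) and is taken to its limit of 5; remaining capacity is filled optimally with the others.

63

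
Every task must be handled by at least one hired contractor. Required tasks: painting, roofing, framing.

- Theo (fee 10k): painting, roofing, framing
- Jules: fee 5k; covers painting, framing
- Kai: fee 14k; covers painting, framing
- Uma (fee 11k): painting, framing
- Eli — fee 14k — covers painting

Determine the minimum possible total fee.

The greedy cost-per-new-task heuristic would pick Jules and Theo for 15, but a cheaper cover exists.
Theo alone covers painting, roofing, framing — every task.
Total fee: 10.
No cover costs less than 10.

10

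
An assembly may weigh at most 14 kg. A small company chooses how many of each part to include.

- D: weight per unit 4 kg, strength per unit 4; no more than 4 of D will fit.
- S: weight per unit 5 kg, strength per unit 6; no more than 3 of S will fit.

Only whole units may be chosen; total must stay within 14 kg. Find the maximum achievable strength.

16

This is a bounded integer knapsack.
1×D and 2×S: weight 14 ≤ 14, strength 1·4 + 2·6 = 16.
2×D and 1×S: weight 13 ≤ 14, strength 2·4 + 1·6 = 14.
Best is 16.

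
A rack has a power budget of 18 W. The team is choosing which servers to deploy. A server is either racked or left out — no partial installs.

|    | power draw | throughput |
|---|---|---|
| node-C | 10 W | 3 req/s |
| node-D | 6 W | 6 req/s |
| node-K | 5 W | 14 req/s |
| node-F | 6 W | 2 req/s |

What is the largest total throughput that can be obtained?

This is an integer program with binary decision variables.
Allowing fractional choices, the relaxed optimum would be about 22.3, but servers are indivisible.
node-D + node-K + node-F: power draw 6 + 5 + 6 = 17 ≤ 18, throughput 6 + 14 + 2 = 22.
node-C + node-K: power draw 10 + 5 = 15 ≤ 18, throughput 3 + 14 = 17.
node-D + node-K: power draw 6 + 5 = 11 ≤ 18, throughput 6 + 14 = 20.
Best is node-D, node-K, and node-F with total throughput 22.

22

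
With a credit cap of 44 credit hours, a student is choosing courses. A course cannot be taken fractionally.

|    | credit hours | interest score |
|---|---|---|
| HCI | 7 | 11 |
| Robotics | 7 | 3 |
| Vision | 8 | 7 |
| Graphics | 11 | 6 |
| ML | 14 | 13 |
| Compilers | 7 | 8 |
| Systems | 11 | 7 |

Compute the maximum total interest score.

42

HCI + Vision + ML + Compilers: credit hours 7 + 8 + 14 + 7 = 36 ≤ 44, interest score 11 + 7 + 13 + 8 = 39.
HCI + ML + Compilers + Systems: credit hours 7 + 14 + 7 + 11 = 39 ≤ 44, interest score 11 + 13 + 8 + 7 = 39.
HCI + Robotics + Vision + ML + Compilers: credit hours 7 + 7 + 8 + 14 + 7 = 43 ≤ 44, interest score 11 + 3 + 7 + 13 + 8 = 42.
Best is HCI, Robotics, Vision, ML, and Compilers with total interest score 42.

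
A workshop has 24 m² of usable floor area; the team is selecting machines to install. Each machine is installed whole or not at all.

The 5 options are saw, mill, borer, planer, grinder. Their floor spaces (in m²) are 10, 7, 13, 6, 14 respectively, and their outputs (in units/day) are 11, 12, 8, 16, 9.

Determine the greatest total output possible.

Treat it as a binary knapsack problem.
Allowing fractional choices, the relaxed optimum would be about 39.6, but machines are indivisible.
saw + mill + planer: floor space 10 + 7 + 6 = 23 ≤ 24, output 11 + 12 + 16 = 39.
saw + planer: floor space 10 + 6 = 16 ≤ 24, output 11 + 16 = 27.
mill + planer: floor space 7 + 6 = 13 ≤ 24, output 12 + 16 = 28.
Best is saw, mill, and planer with total output 39.

39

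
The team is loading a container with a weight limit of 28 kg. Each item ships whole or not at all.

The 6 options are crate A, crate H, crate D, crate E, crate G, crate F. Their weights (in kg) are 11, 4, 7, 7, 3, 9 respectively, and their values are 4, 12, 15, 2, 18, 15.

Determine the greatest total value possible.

60

crate H + crate D + crate G + crate F: weight 4 + 7 + 3 + 9 = 23 ≤ 28, value 12 + 15 + 18 + 15 = 60.
crate A + crate H + crate D + crate G: weight 11 + 4 + 7 + 3 = 25 ≤ 28, value 4 + 12 + 15 + 18 = 49.
crate D + crate E + crate G + crate F: weight 7 + 7 + 3 + 9 = 26 ≤ 28, value 15 + 2 + 18 + 15 = 50.
Best is crate H, crate D, crate G, and crate F with total value 60.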